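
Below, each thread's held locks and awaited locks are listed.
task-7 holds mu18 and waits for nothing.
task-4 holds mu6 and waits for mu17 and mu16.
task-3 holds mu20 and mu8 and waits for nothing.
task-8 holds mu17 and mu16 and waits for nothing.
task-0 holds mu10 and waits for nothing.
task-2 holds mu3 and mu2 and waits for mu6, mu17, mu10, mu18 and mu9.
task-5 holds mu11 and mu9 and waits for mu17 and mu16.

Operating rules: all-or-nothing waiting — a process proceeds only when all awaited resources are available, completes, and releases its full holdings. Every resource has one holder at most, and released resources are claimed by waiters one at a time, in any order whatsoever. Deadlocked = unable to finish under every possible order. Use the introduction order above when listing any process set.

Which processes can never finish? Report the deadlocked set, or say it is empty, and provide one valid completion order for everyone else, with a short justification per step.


No process is deadlocked.
Key observation: every chain of waits terminates; starting from the processes that wait on nothing, all the rest unlock in turn.
The rest can finish in the order task-0, task-3, task-8, task-4, task-5, task-7, task-2.
Walking it through:
  task-0 waits on nothing -> runs at once and releases mu10
  task-3 waits on nothing -> runs at once and releases mu20 and mu8
  task-8 waits on nothing -> runs at once and releases mu17 and mu16
  task-4: everything it awaited (mu17 and mu16) is free; runs, freeing mu6
  task-5: everything it awaited (mu17 and mu16) is free; runs, freeing mu11 and mu9
  task-7 waits on nothing -> runs at once and releases mu18
  task-2: everything it awaited (mu6, mu17, mu10, mu18 and mu9) is free; runs, freeing mu3 and mu2


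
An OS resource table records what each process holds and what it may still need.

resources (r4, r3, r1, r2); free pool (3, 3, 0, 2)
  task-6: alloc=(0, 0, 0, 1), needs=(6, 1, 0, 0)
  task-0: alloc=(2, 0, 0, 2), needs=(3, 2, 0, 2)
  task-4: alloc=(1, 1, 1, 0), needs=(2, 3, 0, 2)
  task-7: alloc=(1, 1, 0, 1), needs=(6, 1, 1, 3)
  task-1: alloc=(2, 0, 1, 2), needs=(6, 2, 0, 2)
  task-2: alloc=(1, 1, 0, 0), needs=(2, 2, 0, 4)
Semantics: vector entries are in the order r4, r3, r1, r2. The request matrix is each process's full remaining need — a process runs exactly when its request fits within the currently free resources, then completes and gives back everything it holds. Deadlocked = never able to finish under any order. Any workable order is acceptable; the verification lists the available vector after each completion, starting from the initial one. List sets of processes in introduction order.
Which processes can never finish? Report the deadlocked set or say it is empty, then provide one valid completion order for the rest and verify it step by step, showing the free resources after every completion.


Nothing here is deadlocked.
Key observation: no deadlock: task-4 fits now, and the freed resources carry the rest through.
The rest can finish in the order task-4, task-0, task-1, task-7, task-6, task-2. Verifying each step:
  pool = (3, 3, 0, 2)
  task-4 needs (2, 3, 0, 2) <= (3, 3, 0, 2) -> finishes; pool += (1, 1, 1, 0) = (4, 4, 1, 2)
  task-0 needs (3, 2, 0, 2) <= (4, 4, 1, 2) -> finishes; pool += (2, 0, 0, 2) = (6, 4, 1, 4)
  task-1 needs (6, 2, 0, 2) <= (6, 4, 1, 4) -> finishes; pool += (2, 0, 1, 2) = (8, 4, 2, 6)
  task-7 needs (6, 1, 1, 3) <= (8, 4, 2, 6) -> finishes; pool += (1, 1, 0, 1) = (9, 5, 2, 7)
  task-6 needs (6, 1, 0, 0) <= (9, 5, 2, 7) -> finishes; pool += (0, 0, 0, 1) = (9, 5, 2, 8)
  task-2 needs (2, 2, 0, 4) <= (9, 5, 2, 8) -> finishes; pool += (1, 1, 0, 0) = (10, 6, 2, 8)


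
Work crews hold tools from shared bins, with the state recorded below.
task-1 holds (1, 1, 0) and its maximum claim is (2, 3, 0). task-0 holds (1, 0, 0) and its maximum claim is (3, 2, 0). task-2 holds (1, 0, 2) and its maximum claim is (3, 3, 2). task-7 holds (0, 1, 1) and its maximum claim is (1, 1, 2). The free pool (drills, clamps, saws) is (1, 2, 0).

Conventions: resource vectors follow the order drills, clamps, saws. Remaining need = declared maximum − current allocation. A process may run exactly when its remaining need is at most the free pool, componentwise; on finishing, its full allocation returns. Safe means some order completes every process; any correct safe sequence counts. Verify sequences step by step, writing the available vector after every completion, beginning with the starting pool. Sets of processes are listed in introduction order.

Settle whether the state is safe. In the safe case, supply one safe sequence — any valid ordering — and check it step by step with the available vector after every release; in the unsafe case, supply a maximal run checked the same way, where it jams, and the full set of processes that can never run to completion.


SAFE, for example via the order task-1, task-0, task-2, task-7.
Key observation: task-1 is the earliest step where a requested resource binds exactly: need (1, 2, 0), pool (1, 2, 0) at its turn.
Walking it through:
  pool = (1, 2, 0)
  run task-1 (needs (1, 2, 0), free (1, 2, 0)); after release of (1, 1, 0) the pool is (2, 3, 0)
  run task-0 (needs (2, 2, 0), free (2, 3, 0)); after release of (1, 0, 0) the pool is (3, 3, 0)
  run task-2 (needs (2, 3, 0), free (3, 3, 0)); after release of (1, 0, 2) the pool is (4, 3, 2)
  run task-7 (needs (1, 0, 1), free (4, 3, 2)); after release of (0, 1, 1) the pool is (4, 4, 3)


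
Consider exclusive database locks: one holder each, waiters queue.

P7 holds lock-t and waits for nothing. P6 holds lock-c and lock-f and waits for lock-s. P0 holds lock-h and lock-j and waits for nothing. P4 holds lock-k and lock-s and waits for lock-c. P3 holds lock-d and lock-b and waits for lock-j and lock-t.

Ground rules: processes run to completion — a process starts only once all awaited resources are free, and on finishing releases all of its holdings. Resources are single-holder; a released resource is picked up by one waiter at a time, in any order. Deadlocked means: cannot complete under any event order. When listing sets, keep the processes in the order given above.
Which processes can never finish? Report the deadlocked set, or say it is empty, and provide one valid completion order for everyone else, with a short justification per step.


Deadlocked set: P6 and P4.
Key observation: the waits loop around P6 -> P4 -> P6 with no way out; no other process is dragged down with it.
A valid finishing order for the others: P0, P7, P3.
Check, step by step:
  P0: no waits; runs immediately, freeing lock-h and lock-j
  P7: no waits; runs immediately, freeing lock-t
  P3 waits on lock-j and lock-t — all released -> runs and releases lock-d and lock-b


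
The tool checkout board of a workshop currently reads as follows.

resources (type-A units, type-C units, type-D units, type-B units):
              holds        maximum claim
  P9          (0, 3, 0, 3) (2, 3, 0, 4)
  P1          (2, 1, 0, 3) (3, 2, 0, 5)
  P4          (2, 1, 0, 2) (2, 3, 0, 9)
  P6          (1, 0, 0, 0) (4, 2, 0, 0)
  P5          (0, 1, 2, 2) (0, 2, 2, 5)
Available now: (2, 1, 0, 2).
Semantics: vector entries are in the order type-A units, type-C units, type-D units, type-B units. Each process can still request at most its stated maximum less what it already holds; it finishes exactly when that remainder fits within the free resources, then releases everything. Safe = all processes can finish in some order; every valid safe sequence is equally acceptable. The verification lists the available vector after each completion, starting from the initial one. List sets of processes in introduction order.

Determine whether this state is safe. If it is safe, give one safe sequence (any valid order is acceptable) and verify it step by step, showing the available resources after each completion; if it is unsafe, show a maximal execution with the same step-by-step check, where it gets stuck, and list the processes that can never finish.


The state is SAFE; one workable sequence: P9, P5, P1, P6, P4.
Key observation: the first exact fit in this order is P9 — it needs (2, 0, 0, 1) with (2, 1, 0, 2) free, meeting a requested resource to the last unit.
Walking it through:
  pool = (2, 1, 0, 2)
  P9: need (2, 0, 0, 1) fits (2, 1, 0, 2); releases (0, 3, 0, 3), pool now (2, 4, 0, 5)
  P5: need (0, 1, 0, 3) fits (2, 4, 0, 5); releases (0, 1, 2, 2), pool now (2, 5, 2, 7)
  P1: need (1, 1, 0, 2) fits (2, 5, 2, 7); releases (2, 1, 0, 3), pool now (4, 6, 2, 10)
  P6: need (3, 2, 0, 0) fits (4, 6, 2, 10); releases (1, 0, 0, 0), pool now (5, 6, 2, 10)
  P4: need (0, 2, 0, 7) fits (5, 6, 2, 10); releases (2, 1, 0, 2), pool now (7, 7, 2, 12)


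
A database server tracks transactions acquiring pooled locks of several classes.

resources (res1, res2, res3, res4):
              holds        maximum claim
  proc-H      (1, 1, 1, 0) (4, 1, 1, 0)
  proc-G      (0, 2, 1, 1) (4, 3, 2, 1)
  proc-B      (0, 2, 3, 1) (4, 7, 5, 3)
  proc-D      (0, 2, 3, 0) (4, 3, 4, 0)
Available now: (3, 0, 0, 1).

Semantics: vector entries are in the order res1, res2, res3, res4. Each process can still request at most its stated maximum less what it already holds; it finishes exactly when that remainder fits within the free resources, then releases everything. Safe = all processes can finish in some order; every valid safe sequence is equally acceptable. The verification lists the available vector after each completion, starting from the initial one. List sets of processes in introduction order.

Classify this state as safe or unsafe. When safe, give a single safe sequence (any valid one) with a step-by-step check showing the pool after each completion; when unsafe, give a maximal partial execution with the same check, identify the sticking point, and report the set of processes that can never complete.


SAFE — a valid safe sequence is proc-H, proc-D, proc-G, proc-B.
Key observation: proc-H marks the first exact bind of the order: its need (3, 0, 0, 0) fits the free (3, 0, 0, 1) with zero slack on a requested resource.
Walking it through:
  pool = (3, 0, 0, 1)
  proc-H needs (3, 0, 0, 0) <= (3, 0, 0, 1) -> finishes; pool += (1, 1, 1, 0) = (4, 1, 1, 1)
  proc-D needs (4, 1, 1, 0) <= (4, 1, 1, 1) -> finishes; pool += (0, 2, 3, 0) = (4, 3, 4, 1)
  proc-G needs (4, 1, 1, 0) <= (4, 3, 4, 1) -> finishes; pool += (0, 2, 1, 1) = (4, 5, 5, 2)
  proc-B needs (4, 5, 2, 2) <= (4, 5, 5, 2) -> finishes; pool += (0, 2, 3, 1) = (4, 7, 8, 3)


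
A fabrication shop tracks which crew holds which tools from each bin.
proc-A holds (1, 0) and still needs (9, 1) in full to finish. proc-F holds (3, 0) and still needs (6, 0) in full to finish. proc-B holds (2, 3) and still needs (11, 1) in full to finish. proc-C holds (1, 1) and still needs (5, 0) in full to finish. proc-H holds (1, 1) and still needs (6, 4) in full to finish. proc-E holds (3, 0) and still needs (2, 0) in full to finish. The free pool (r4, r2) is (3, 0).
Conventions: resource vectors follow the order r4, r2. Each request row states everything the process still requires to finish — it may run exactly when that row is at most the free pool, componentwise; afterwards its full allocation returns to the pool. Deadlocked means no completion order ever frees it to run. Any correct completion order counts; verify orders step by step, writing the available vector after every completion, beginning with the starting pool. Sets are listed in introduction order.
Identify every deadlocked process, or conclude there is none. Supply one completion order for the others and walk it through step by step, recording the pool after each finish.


No process is deadlocked.
Key observation: beginning at proc-E, releases accumulate fast enough that every process eventually fits.
One completion order for the rest: proc-E, proc-C, proc-F, proc-A, proc-B, proc-H. Walking it through:
  pool = (3, 0)
  proc-E: need (2, 0) fits (3, 0); releases (3, 0), pool now (6, 0)
  proc-C: need (5, 0) fits (6, 0); releases (1, 1), pool now (7, 1)
  proc-F: need (6, 0) fits (7, 1); releases (3, 0), pool now (10, 1)
  proc-A: need (9, 1) fits (10, 1); releases (1, 0), pool now (11, 1)
  proc-B: need (11, 1) fits (11, 1); releases (2, 3), pool now (13, 4)
  proc-H: need (6, 4) fits (13, 4); releases (1, 1), pool now (14, 5)


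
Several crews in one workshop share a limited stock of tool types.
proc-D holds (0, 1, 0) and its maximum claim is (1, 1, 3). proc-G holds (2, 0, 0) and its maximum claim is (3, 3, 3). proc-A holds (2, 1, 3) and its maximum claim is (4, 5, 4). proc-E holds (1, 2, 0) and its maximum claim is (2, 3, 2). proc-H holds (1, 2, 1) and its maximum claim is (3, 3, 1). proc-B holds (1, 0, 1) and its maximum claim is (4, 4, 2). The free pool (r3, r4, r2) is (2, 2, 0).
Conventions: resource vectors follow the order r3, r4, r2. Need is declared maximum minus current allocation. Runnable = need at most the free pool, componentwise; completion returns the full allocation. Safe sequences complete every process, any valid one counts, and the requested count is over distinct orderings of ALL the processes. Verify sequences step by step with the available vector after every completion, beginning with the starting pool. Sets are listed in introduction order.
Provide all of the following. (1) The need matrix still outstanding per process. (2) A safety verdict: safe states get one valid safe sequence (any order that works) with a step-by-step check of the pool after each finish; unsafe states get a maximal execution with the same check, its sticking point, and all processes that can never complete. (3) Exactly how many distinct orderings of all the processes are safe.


(1) Outstanding need per process (order r3, r4, r2):
  proc-D: (1, 0, 3)
  proc-G: (1, 3, 3)
  proc-A: (2, 4, 1)
  proc-E: (1, 1, 2)
  proc-H: (2, 1, 0)
  proc-B: (3, 4, 1)
(2) SAFE. One safe sequence: proc-H, proc-A, proc-B, proc-G, proc-D, proc-E.
Key observation: the order's first zero-slack moment is proc-H ((2, 1, 0) needed, (2, 2, 0) free — a requested resource with nothing to spare).
Check, step by step:
  pool = (2, 2, 0)
  proc-H needs (2, 1, 0) <= (2, 2, 0) -> finishes; pool += (1, 2, 1) = (3, 4, 1)
  proc-A needs (2, 4, 1) <= (3, 4, 1) -> finishes; pool += (2, 1, 3) = (5, 5, 4)
  proc-B needs (3, 4, 1) <= (5, 5, 4) -> finishes; pool += (1, 0, 1) = (6, 5, 5)
  proc-G needs (1, 3, 3) <= (6, 5, 5) -> finishes; pool += (2, 0, 0) = (8, 5, 5)
  proc-D needs (1, 0, 3) <= (8, 5, 5) -> finishes; pool += (0, 1, 0) = (8, 6, 5)
  proc-E needs (1, 1, 2) <= (8, 6, 5) -> finishes; pool += (1, 2, 0) = (9, 8, 5)
(3) Exactly 32 of the possible complete orderings are safe sequences.


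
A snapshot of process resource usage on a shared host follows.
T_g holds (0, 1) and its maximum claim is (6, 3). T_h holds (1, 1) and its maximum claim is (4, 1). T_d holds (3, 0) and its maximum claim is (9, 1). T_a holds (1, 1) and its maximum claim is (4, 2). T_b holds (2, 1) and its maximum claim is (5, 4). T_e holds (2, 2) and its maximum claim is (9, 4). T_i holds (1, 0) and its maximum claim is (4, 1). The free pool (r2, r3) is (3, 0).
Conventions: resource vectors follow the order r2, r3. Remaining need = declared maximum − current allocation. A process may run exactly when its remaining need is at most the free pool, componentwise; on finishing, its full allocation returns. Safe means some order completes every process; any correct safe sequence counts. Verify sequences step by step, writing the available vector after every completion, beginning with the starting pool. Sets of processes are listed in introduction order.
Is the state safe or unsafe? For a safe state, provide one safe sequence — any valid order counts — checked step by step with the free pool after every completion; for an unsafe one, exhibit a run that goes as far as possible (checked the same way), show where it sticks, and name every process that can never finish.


SAFE. One safe sequence: T_h, T_a, T_i, T_g, T_b, T_e, T_d.
Key observation: at T_h the run first touches a limit — (3, 0) against (3, 0), exact on a resource it actually requests.
Verifying each step:
  pool = (3, 0)
  T_h needs (3, 0) <= (3, 0) -> finishes; pool += (1, 1) = (4, 1)
  T_a needs (3, 1) <= (4, 1) -> finishes; pool += (1, 1) = (5, 2)
  T_i needs (3, 1) <= (5, 2) -> finishes; pool += (1, 0) = (6, 2)
  T_g needs (6, 2) <= (6, 2) -> finishes; pool += (0, 1) = (6, 3)
  T_b needs (3, 3) <= (6, 3) -> finishes; pool += (2, 1) = (8, 4)
  T_e needs (7, 2) <= (8, 4) -> finishes; pool += (2, 2) = (10, 6)
  T_d needs (6, 1) <= (10, 6) -> finishes; pool += (3, 0) = (13, 6)


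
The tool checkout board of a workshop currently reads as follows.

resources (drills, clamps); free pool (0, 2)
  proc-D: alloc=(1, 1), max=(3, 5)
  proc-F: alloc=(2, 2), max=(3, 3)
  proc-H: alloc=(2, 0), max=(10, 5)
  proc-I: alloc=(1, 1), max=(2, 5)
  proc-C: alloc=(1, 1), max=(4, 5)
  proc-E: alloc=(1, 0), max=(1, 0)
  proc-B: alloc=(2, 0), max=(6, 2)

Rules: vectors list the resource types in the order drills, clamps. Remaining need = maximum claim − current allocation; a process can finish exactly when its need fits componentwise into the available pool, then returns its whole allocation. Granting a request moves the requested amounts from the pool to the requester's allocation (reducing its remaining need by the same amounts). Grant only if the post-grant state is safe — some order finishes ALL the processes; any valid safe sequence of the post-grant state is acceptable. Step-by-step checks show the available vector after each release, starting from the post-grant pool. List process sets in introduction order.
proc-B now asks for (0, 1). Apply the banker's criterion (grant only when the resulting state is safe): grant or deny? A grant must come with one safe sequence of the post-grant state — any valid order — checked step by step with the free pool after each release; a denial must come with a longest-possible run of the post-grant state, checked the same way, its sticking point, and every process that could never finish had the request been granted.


DENY — the pretend-granted state is unsafe.
Key observation: after proc-E, proc-F the pool peaks at (3, 3), and each blocked process is short somewhere: proc-D on clamps; proc-H on drills, clamps; proc-I on clamps; proc-C on clamps; proc-B on drills.
After a pretend grant, a maximal execution: proc-E, proc-F — then nothing else fits. Verifying each step:
  pool = (0, 1)
  proc-E needs (0, 0) <= (0, 1) -> finishes; pool += (1, 0) = (1, 1)
  proc-F needs (1, 1) <= (1, 1) -> finishes; pool += (2, 2) = (3, 3)
  blocked: proc-D wants (2, 4), pool (3, 3) — not enough clamps
  blocked: proc-H wants (8, 5), pool (3, 3) — not enough drills and clamps
  blocked: proc-I wants (1, 4), pool (3, 3) — not enough clamps
  blocked: proc-C wants (3, 4), pool (3, 3) — not enough clamps
  blocked: proc-B wants (4, 1), pool (3, 3) — not enough drills
Post-grant, the permanently blocked set is proc-D, proc-H, proc-I, proc-C and proc-B.


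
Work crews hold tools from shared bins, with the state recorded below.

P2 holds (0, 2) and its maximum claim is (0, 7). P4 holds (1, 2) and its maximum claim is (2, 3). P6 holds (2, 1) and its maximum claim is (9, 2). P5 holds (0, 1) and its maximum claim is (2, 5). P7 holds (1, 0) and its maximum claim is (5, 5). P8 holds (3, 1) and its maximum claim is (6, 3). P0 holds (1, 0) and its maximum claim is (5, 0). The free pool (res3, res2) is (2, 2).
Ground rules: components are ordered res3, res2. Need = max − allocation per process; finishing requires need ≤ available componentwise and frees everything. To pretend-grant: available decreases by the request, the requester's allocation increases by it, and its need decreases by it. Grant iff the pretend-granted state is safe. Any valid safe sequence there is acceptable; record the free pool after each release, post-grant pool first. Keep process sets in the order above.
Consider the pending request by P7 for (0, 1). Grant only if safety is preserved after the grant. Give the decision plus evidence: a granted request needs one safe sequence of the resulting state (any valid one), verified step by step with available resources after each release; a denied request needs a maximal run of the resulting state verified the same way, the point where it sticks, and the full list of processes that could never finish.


GRANT — the state after the grant stays safe, e.g. via P4, P8, P5, P2, P0, P6, P7.
Key observation: after the grant the pool drops to (2, 1), which still lets P4 finish first and unwind the rest.
Step-by-step check of the post-grant state:
  pool = (2, 1)
  run P4 (needs (1, 1), free (2, 1)); after release of (1, 2) the pool is (3, 3)
  run P8 (needs (3, 2), free (3, 3)); after release of (3, 1) the pool is (6, 4)
  run P5 (needs (2, 4), free (6, 4)); after release of (0, 1) the pool is (6, 5)
  run P2 (needs (0, 5), free (6, 5)); after release of (0, 2) the pool is (6, 7)
  run P0 (needs (4, 0), free (6, 7)); after release of (1, 0) the pool is (7, 7)
  run P6 (needs (7, 1), free (7, 7)); after release of (2, 1) the pool is (9, 8)
  run P7 (needs (4, 4), free (9, 8)); after release of (1, 1) the pool is (10, 9)


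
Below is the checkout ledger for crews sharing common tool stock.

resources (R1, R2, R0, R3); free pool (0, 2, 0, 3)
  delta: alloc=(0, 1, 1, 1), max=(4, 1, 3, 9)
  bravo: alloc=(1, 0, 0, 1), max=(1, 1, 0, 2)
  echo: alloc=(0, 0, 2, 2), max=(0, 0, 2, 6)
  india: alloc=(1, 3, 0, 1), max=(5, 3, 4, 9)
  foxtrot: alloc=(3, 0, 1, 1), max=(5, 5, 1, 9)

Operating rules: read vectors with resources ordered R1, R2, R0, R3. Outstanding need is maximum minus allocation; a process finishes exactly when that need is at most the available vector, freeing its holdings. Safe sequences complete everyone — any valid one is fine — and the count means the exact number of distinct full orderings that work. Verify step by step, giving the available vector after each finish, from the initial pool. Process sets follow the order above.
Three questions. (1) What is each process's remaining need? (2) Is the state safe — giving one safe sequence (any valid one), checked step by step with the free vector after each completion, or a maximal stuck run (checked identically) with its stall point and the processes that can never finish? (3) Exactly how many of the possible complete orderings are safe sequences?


(1) Remaining need (order R1, R2, R0, R3):
  delta: (4, 0, 2, 8)
  bravo: (0, 1, 0, 1)
  echo: (0, 0, 0, 4)
  india: (4, 0, 4, 8)
  foxtrot: (2, 5, 0, 8)
(2) UNSAFE.
Key observation: after bravo, echo complete, (1, 2, 2, 6) is the best the pool ever gets, yet each leftover process wants more R1.
The run bravo, echo cannot be extended any further. Verifying each step:
  pool = (0, 2, 0, 3)
  bravo needs (0, 1, 0, 1) <= (0, 2, 0, 3) -> finishes; pool += (1, 0, 0, 1) = (1, 2, 0, 4)
  echo needs (0, 0, 0, 4) <= (1, 2, 0, 4) -> finishes; pool += (0, 0, 2, 2) = (1, 2, 2, 6)
  blocked: delta wants (4, 0, 2, 8), pool (1, 2, 2, 6) — not enough R1 and R3
  blocked: india wants (4, 0, 4, 8), pool (1, 2, 2, 6) — not enough R1, R0 and R3
  blocked: foxtrot wants (2, 5, 0, 8), pool (1, 2, 2, 6) — not enough R1, R2 and R3
Permanently blocked: delta, india and foxtrot.
(3) Precisely 0 of the possible complete orderings are safe sequences.


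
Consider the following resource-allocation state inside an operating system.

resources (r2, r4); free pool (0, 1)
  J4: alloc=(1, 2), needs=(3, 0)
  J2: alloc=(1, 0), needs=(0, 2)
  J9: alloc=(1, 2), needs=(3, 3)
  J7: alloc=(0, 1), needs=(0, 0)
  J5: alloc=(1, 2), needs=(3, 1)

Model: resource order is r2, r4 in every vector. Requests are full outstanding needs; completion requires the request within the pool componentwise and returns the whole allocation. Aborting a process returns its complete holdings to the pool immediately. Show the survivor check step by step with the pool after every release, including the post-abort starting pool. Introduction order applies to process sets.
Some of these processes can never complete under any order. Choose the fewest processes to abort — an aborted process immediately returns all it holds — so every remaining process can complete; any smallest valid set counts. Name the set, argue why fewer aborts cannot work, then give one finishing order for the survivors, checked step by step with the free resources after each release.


Abort J9 and J5.
Key observation: J4 could never have finished before the abort; with (2, 4) returned by J9 and J5, it fits at step 3.
Minimality, checking each single-abort alternative: J4 alone leaves J9 blocked (short on r2); J2 alone leaves J4 blocked (short on r2); J9 alone leaves J4 blocked (short on r2); J7 alone leaves J4 blocked (short on r2); J5 alone leaves J4 blocked (short on r2).
One survivor order: J7, J2, J4. Walking it through (post-abort pool first):
  pool = (2, 5)
  run J7 (needs (0, 0), free (2, 5)); after release of (0, 1) the pool is (2, 6)
  run J2 (needs (0, 2), free (2, 6)); after release of (1, 0) the pool is (3, 6)
  run J4 (needs (3, 0), free (3, 6)); after release of (1, 2) the pool is (4, 8)


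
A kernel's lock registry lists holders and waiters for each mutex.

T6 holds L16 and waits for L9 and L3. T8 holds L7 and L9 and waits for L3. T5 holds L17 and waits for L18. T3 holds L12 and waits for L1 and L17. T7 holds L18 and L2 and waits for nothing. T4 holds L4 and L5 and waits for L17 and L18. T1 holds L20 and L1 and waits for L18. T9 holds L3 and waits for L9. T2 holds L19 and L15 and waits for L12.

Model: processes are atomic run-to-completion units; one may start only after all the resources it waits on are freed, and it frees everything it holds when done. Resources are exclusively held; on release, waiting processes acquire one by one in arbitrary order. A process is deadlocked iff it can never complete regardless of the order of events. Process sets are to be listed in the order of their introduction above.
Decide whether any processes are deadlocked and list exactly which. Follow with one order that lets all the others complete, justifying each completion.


The deadlocked set is T6, T8 and T9.
Key observation: the wait chain closes on itself along T8 -> T9 -> T8; T6 waits into the deadlock from upstream.
The rest can finish in the order T7, T1, T5, T3, T2, T4.
Verifying each step:
  run T7 (it waits on nothing); releases L18 and L2
  T1: everything it awaited (L18) is free; runs, freeing L20 and L1
  T5: everything it awaited (L18) is free; runs, freeing L17
  T3: everything it awaited (L1 and L17) is free; runs, freeing L12
  T2: everything it awaited (L12) is free; runs, freeing L19 and L15
  T4: everything it awaited (L17 and L18) is free; runs, freeing L4 and L5


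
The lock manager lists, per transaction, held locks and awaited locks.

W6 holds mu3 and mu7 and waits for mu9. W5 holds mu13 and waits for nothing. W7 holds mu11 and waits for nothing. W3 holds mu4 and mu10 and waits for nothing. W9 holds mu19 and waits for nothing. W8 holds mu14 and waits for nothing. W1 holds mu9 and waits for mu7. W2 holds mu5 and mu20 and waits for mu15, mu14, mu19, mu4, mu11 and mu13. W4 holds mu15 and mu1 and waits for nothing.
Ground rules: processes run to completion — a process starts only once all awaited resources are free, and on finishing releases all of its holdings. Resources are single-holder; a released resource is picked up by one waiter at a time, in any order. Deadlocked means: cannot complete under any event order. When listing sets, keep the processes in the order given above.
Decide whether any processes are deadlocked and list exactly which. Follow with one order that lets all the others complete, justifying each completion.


Deadlocked set: W6 and W1.
Key observation: nobody on the ring W6 -> W1 -> W6 can start until another member finishes, which never happens; no other process is dragged down with it.
A valid finishing order for the others: W9, W8, W5, W3, W4, W7, W2.
Verifying each step:
  run W9 (it waits on nothing); releases mu19
  run W8 (it waits on nothing); releases mu14
  run W5 (it waits on nothing); releases mu13
  run W3 (it waits on nothing); releases mu4 and mu10
  run W4 (it waits on nothing); releases mu15 and mu1
  run W7 (it waits on nothing); releases mu11
  W2: everything it awaited (mu15, mu14, mu19, mu4, mu11 and mu13) is free; runs, freeing mu5 and mu20


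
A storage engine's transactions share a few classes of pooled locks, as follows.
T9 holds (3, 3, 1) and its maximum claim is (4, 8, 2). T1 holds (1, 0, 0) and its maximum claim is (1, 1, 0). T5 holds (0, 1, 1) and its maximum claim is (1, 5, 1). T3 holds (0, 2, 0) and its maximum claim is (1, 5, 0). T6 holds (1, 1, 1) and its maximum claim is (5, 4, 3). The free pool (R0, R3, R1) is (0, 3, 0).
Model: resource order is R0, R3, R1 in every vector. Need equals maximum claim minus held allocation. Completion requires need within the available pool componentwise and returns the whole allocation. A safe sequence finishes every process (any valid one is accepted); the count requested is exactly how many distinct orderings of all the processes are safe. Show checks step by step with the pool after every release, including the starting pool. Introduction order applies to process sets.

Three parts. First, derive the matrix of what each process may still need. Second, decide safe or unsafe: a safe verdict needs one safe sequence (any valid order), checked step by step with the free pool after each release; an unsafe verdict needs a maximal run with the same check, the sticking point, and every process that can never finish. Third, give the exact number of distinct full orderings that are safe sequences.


(1) Outstanding need per process (order R0, R3, R1):
  T9: (1, 5, 1)
  T1: (0, 1, 0)
  T5: (1, 4, 0)
  T3: (1, 3, 0)
  T6: (4, 3, 2)
(2) SAFE, for example via the order T1, T3, T5, T9, T6.
Key observation: T3 is the earliest step where a requested resource binds exactly: need (1, 3, 0), pool (1, 3, 0) at its turn.
Walking it through:
  pool = (0, 3, 0)
  run T1 (needs (0, 1, 0), free (0, 3, 0)); after release of (1, 0, 0) the pool is (1, 3, 0)
  run T3 (needs (1, 3, 0), free (1, 3, 0)); after release of (0, 2, 0) the pool is (1, 5, 0)
  run T5 (needs (1, 4, 0), free (1, 5, 0)); after release of (0, 1, 1) the pool is (1, 6, 1)
  run T9 (needs (1, 5, 1), free (1, 6, 1)); after release of (3, 3, 1) the pool is (4, 9, 2)
  run T6 (needs (4, 3, 2), free (4, 9, 2)); after release of (1, 1, 1) the pool is (5, 10, 3)
(3) Precisely 1 of the possible complete orderings is a safe sequence.


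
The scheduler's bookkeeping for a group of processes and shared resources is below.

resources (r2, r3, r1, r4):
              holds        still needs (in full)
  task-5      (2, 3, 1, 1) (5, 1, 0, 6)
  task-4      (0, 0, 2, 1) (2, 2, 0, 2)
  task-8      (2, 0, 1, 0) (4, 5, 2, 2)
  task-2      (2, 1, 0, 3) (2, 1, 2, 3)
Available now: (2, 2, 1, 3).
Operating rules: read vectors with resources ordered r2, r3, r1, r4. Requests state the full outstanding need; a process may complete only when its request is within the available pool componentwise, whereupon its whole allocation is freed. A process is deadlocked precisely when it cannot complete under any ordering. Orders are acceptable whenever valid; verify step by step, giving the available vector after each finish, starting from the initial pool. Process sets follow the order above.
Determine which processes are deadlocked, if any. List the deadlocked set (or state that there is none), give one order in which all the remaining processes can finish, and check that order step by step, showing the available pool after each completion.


Deadlocked set: task-5 and task-8.
Key observation: after task-4, task-2 the pool peaks at (4, 3, 3, 7), and each blocked process is short somewhere: task-5 on r2; task-8 on r3.
The rest can finish in the order task-4, task-2. Verifying each step:
  pool = (2, 2, 1, 3)
  task-4: need (2, 2, 0, 2) fits (2, 2, 1, 3); releases (0, 0, 2, 1), pool now (2, 2, 3, 4)
  task-2: need (2, 1, 2, 3) fits (2, 2, 3, 4); releases (2, 1, 0, 3), pool now (4, 3, 3, 7)
None of the blocked processes ever fits:
  task-5 cannot run: need (5, 1, 0, 6) vs free (4, 3, 3, 7) (insufficient r2)
  task-8 cannot run: need (4, 5, 2, 2) vs free (4, 3, 3, 7) (insufficient r3)


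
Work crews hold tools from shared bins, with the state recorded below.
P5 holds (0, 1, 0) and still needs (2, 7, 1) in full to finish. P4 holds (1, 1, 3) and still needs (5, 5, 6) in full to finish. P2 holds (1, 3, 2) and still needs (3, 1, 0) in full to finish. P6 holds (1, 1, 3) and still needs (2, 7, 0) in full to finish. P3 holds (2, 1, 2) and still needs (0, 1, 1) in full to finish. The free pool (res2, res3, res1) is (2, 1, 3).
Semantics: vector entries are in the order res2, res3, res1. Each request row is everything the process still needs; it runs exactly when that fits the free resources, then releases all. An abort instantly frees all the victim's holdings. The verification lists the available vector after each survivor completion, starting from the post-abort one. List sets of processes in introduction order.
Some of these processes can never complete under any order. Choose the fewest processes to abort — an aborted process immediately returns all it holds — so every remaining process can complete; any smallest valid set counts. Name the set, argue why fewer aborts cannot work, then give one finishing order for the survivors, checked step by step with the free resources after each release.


The answer: abort P5.
Key observation: no ordering could ever have run P6 before the abort of P5; with (0, 1, 0) back in the pool it fits at step 4.
No smaller set exists: with zero aborts the deadlock remains.
Survivors finish in the order: P3, P2, P4, P6. Verifying each step (pool after the aborts first):
  pool = (2, 2, 3)
  run P3 (needs (0, 1, 1), free (2, 2, 3)); after release of (2, 1, 2) the pool is (4, 3, 5)
  run P2 (needs (3, 1, 0), free (4, 3, 5)); after release of (1, 3, 2) the pool is (5, 6, 7)
  run P4 (needs (5, 5, 6), free (5, 6, 7)); after release of (1, 1, 3) the pool is (6, 7, 10)
  run P6 (needs (2, 7, 0), free (6, 7, 10)); after release of (1, 1, 3) the pool is (7, 8, 13)


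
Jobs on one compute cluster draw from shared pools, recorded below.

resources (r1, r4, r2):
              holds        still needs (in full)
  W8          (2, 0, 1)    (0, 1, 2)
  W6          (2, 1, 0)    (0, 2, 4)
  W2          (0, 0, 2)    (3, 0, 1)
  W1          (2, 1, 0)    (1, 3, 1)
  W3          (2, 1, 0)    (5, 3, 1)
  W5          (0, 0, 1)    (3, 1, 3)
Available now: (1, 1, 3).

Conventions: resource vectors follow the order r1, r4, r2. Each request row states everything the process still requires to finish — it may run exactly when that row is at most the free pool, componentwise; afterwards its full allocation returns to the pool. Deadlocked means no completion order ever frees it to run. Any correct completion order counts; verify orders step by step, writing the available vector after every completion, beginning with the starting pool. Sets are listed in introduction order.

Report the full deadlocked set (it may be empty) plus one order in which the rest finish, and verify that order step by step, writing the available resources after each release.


The deadlocked set is W6, W1 and W3.
Key observation: W8, W5, W2 can finish, but then (3, 1, 7) is all there is, and the blocked group's r4 demands exceed it.
The rest can finish in the order W8, W5, W2. Check, step by step:
  pool = (1, 1, 3)
  W8: need (0, 1, 2) fits (1, 1, 3); releases (2, 0, 1), pool now (3, 1, 4)
  W5: need (3, 1, 3) fits (3, 1, 4); releases (0, 0, 1), pool now (3, 1, 5)
  W2: need (3, 0, 1) fits (3, 1, 5); releases (0, 0, 2), pool now (3, 1, 7)
None of the blocked processes ever fits:
  blocked: W6 wants (0, 2, 4), pool (3, 1, 7) — not enough r4
  blocked: W1 wants (1, 3, 1), pool (3, 1, 7) — not enough r4
  blocked: W3 wants (5, 3, 1), pool (3, 1, 7) — not enough r1 and r4


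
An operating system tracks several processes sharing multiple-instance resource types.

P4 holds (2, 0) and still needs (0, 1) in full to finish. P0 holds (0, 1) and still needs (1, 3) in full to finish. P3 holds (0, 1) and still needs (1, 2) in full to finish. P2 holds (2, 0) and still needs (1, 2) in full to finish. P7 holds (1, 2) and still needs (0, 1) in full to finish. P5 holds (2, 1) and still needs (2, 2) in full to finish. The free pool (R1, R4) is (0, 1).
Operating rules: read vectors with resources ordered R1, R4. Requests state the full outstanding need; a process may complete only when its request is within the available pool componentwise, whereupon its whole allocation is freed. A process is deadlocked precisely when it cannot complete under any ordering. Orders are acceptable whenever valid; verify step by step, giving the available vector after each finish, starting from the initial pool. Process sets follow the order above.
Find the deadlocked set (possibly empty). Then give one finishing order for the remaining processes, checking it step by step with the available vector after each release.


The deadlocked set is empty.
Key observation: there is always a runnable process — P4 first — so the state unwinds completely.
The rest can finish in the order P4, P7, P2, P5, P0, P3. Step-by-step check:
  pool = (0, 1)
  P4: need (0, 1) fits (0, 1); releases (2, 0), pool now (2, 1)
  P7: need (0, 1) fits (2, 1); releases (1, 2), pool now (3, 3)
  P2: need (1, 2) fits (3, 3); releases (2, 0), pool now (5, 3)
  P5: need (2, 2) fits (5, 3); releases (2, 1), pool now (7, 4)
  P0: need (1, 3) fits (7, 4); releases (0, 1), pool now (7, 5)
  P3: need (1, 2) fits (7, 5); releases (0, 1), pool now (7, 6)


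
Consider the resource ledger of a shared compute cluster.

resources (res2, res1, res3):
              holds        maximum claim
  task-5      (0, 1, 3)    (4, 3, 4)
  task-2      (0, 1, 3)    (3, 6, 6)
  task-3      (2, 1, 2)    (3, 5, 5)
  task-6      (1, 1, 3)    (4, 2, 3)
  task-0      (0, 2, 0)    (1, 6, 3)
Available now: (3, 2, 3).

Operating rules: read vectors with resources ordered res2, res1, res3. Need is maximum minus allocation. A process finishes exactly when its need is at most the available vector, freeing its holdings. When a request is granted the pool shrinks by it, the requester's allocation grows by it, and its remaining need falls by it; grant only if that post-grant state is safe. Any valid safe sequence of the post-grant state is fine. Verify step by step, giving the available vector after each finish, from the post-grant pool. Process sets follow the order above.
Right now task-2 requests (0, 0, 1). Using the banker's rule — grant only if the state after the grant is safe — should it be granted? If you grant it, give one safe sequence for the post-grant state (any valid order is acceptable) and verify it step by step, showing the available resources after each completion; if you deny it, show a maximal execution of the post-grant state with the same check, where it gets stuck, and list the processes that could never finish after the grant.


GRANT — the state after the grant stays safe, e.g. via task-6, task-5, task-0, task-3, task-2.
Key observation: the transfer keeps a workable pool ((3, 2, 2)); task-6 starts the safe sequence.
Check on the post-grant state, step by step:
  pool = (3, 2, 2)
  task-6: need (3, 1, 0) fits (3, 2, 2); releases (1, 1, 3), pool now (4, 3, 5)
  task-5: need (4, 2, 1) fits (4, 3, 5); releases (0, 1, 3), pool now (4, 4, 8)
  task-0: need (1, 4, 3) fits (4, 4, 8); releases (0, 2, 0), pool now (4, 6, 8)
  task-3: need (1, 4, 3) fits (4, 6, 8); releases (2, 1, 2), pool now (6, 7, 10)
  task-2: need (3, 5, 2) fits (6, 7, 10); releases (0, 1, 4), pool now (6, 8, 14)


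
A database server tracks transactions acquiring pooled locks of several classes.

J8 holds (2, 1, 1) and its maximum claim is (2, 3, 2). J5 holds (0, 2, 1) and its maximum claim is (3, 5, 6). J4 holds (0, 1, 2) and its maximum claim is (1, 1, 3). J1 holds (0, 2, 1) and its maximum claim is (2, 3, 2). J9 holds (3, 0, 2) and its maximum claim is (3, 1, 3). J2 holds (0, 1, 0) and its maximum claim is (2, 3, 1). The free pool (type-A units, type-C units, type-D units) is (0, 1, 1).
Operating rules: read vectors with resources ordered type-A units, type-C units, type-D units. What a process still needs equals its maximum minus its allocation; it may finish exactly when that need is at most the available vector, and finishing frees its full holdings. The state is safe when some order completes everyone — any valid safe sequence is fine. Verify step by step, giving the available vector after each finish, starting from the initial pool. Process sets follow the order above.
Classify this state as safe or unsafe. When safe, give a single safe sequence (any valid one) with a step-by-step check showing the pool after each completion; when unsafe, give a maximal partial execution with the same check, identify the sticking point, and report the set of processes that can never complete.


SAFE, for example via the order J9, J1, J8, J5, J2, J4.
Key observation: the order's first zero-slack moment is J9 ((0, 1, 1) needed, (0, 1, 1) free — a requested resource with nothing to spare).
Verifying each step:
  pool = (0, 1, 1)
  run J9 (needs (0, 1, 1), free (0, 1, 1)); after release of (3, 0, 2) the pool is (3, 1, 3)
  run J1 (needs (2, 1, 1), free (3, 1, 3)); after release of (0, 2, 1) the pool is (3, 3, 4)
  run J8 (needs (0, 2, 1), free (3, 3, 4)); after release of (2, 1, 1) the pool is (5, 4, 5)
  run J5 (needs (3, 3, 5), free (5, 4, 5)); after release of (0, 2, 1) the pool is (5, 6, 6)
  run J2 (needs (2, 2, 1), free (5, 6, 6)); after release of (0, 1, 0) the pool is (5, 7, 6)
  run J4 (needs (1, 0, 1), free (5, 7, 6)); after release of (0, 1, 2) the pool is (5, 8, 8)
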